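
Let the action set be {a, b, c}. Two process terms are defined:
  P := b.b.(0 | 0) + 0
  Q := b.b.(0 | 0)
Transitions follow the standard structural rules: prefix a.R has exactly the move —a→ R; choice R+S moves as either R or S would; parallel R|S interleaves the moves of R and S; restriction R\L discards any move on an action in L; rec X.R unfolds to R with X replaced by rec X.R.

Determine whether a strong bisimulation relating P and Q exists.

P's transition system — 3 states:
  m0 = b.b.(0 | 0) + 0 ⊢ =b=> m1
  m1 = b.(0 | 0) ⊢ =b=> m2
  m2 = 0 | 0 ⊢ ·
Q's transition system — 3 states:
  n0 = b.b.(0 | 0) ⊢ =b=> n1
  n1 = b.(0 | 0) ⊢ =b=> n2
  n2 = 0 | 0 ⊢ ·
Partition-refinement fixed point:
  B0 = {m0, n0}
  B1 = {m1, n1}
  B2 = {m2, n2}
m0 ∈ B0, n0 ∈ B0 → same block

bisimilar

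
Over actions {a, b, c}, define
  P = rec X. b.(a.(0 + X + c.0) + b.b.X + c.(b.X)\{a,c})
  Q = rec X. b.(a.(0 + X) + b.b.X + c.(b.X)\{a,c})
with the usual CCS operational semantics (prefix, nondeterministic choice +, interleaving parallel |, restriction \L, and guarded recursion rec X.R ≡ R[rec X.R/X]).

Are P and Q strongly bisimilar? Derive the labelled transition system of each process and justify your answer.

P's transition system — 8 states:
  u0 = rec X. b.(a.(0 + X + c.0) + b.b.X + c.(b.X)\{a,c}) :: ··b··> u1
  u1 = a.(0 + (rec X. b.(a.(0 + X + c.0) + b.b.X + c.(b.X)\{a,c})) + c.0) + b.b.(rec X. b.(a.(0 + X + c.0) + b.b.X + c.(b.X)\{a,c})) + c.(b.(rec X. b.(a.(0 + X + c.0) + b.b.X + c.(b.X)\{a,c})))\{a,c} :: ··a··> u2, ··b··> u3, ··c··> u4
  u2 = 0 + (rec X. b.(a.(0 + X + c.0) + b.b.X + c.(b.X)\{a,c})) + c.0 :: ··b··> u1, ··c··> u5
  u3 = b.(rec X. b.(a.(0 + X + c.0) + b.b.X + c.(b.X)\{a,c})) :: ··b··> u0
  u4 = (b.(rec X. b.(a.(0 + X + c.0) + b.b.X + c.(b.X)\{a,c})))\{a,c} :: ··b··> u6
  u5 = 0 :: ·
  u6 = (rec X. b.(a.(0 + X + c.0) + b.b.X + c.(b.X)\{a,c}))\{a,c} :: ··b··> u7
  u7 = (a.(0 + (rec X. b.(a.(0 + X + c.0) + b.b.X + c.(b.X)\{a,c})) + c.0) + b.b.(rec X. b.(a.(0 + X + c.0) + b.b.X + c.(b.X)\{a,c})) + c.(b.(rec X. b.(a.(0 + X + c.0) + b.b.X + c.(b.X)\{a,c})))\{a,c})\{a,c} :: ··b··> u4
Q's transition system — 7 states:
  v0 = rec X. b.(a.(0 + X) + b.b.X + c.(b.X)\{a,c}) :: ··b··> v1
  v1 = a.(0 + (rec X. b.(a.(0 + X) + b.b.X + c.(b.X)\{a,c}))) + b.b.(rec X. b.(a.(0 + X) + b.b.X + c.(b.X)\{a,c})) + c.(b.(rec X. b.(a.(0 + X) + b.b.X + c.(b.X)\{a,c})))\{a,c} :: ··a··> v2, ··b··> v3, ··c··> v4
  v2 = 0 + (rec X. b.(a.(0 + X) + b.b.X + c.(b.X)\{a,c})) :: ··b··> v1
  v3 = b.(rec X. b.(a.(0 + X) + b.b.X + c.(b.X)\{a,c})) :: ··b··> v0
  v4 = (b.(rec X. b.(a.(0 + X) + b.b.X + c.(b.X)\{a,c})))\{a,c} :: ··b··> v5
  v5 = (rec X. b.(a.(0 + X) + b.b.X + c.(b.X)\{a,c}))\{a,c} :: ··b··> v6
  v6 = (a.(0 + (rec X. b.(a.(0 + X) + b.b.X + c.(b.X)\{a,c}))) + b.b.(rec X. b.(a.(0 + X) + b.b.X + c.(b.X)\{a,c})) + c.(b.(rec X. b.(a.(0 + X) + b.b.X + c.(b.X)\{a,c})))\{a,c})\{a,c} :: ··b··> v4
Coarsest stable partition (strong bisimilarity classes):
  B0 = {u0}
  B1 = {u1}
  B2 = {u4, u6, u7, v4, v5, v6}
  B3 = {u3}
  B4 = {u2}
  B5 = {u5}
  B6 = {v0, v2}
  B7 = {v1}
  B8 = {v3}
u0 ∈ B0, v0 ∈ B6 → different blocks

NO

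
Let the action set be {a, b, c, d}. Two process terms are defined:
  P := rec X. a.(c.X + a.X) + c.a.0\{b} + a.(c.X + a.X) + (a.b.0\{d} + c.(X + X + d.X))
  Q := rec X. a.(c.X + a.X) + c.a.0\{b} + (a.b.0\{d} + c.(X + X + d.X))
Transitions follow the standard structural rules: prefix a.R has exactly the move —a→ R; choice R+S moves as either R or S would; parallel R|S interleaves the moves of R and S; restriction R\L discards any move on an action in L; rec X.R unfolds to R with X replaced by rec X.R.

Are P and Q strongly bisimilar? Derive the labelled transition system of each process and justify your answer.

bisimilar

Reachable graph of P (7 states):
  u0 = rec X. a.(c.X + a.X) + c.a.0\{b} + a.(c.X + a.X) + (a.b.0\{d} + c.(X + X + d.X)) | --a--▸ u1, --a--▸ u2, --c--▸ u3, --c--▸ u4
  u1 = b.0\{d} | --b--▸ u5
  u2 = c.(rec X. a.(c.X + a.X) + c.a.0\{b} + a.(c.X + a.X) + (a.b.0\{d} + c.(X + X + d.X))) + a.(rec X. a.(c.X + a.X) + c.a.0\{b} + a.(c.X + a.X) + (a.b.0\{d} + c.(X + X + d.X))) | --a--▸ u0, --c--▸ u0
  u3 = (rec X. a.(c.X + a.X) + c.a.0\{b} + a.(c.X + a.X) + (a.b.0\{d} + c.(X + X + d.X))) + (rec X. a.(c.X + a.X) + c.a.0\{b} + a.(c.X + a.X) + (a.b.0\{d} + c.(X + X + d.X))) + d.(rec X. a.(c.X + a.X) + c.a.0\{b} + a.(c.X + a.X) + (a.b.0\{d} + c.(X + X + d.X))) | --a--▸ u1, --a--▸ u2, --c--▸ u3, --c--▸ u4, --d--▸ u0
  u4 = a.0\{b} | --a--▸ u6
  u5 = 0\{d} | ·
  u6 = 0\{b} | ·
Reachable graph of Q (7 states):
  v0 = rec X. a.(c.X + a.X) + c.a.0\{b} + (a.b.0\{d} + c.(X + X + d.X)) | --a--▸ v1, --a--▸ v2, --c--▸ v3, --c--▸ v4
  v1 = b.0\{d} | --b--▸ v5
  v2 = c.(rec X. a.(c.X + a.X) + c.a.0\{b} + (a.b.0\{d} + c.(X + X + d.X))) + a.(rec X. a.(c.X + a.X) + c.a.0\{b} + (a.b.0\{d} + c.(X + X + d.X))) | --a--▸ v0, --c--▸ v0
  v3 = (rec X. a.(c.X + a.X) + c.a.0\{b} + (a.b.0\{d} + c.(X + X + d.X))) + (rec X. a.(c.X + a.X) + c.a.0\{b} + (a.b.0\{d} + c.(X + X + d.X))) + d.(rec X. a.(c.X + a.X) + c.a.0\{b} + (a.b.0\{d} + c.(X + X + d.X))) | --a--▸ v1, --a--▸ v2, --c--▸ v3, --c--▸ v4, --d--▸ v0
  v4 = a.0\{b} | --a--▸ v6
  v5 = 0\{d} | ·
  v6 = 0\{b} | ·
Coarsest stable partition (strong bisimilarity classes):
  B0 = {u0, v0}
  B1 = {u2, v2}
  B2 = {u1, v1}
  B3 = {u5, u6, v5, v6}
  B4 = {u3, v3}
  B5 = {u4, v4}
u0 ∈ B0, v0 ∈ B0 → same block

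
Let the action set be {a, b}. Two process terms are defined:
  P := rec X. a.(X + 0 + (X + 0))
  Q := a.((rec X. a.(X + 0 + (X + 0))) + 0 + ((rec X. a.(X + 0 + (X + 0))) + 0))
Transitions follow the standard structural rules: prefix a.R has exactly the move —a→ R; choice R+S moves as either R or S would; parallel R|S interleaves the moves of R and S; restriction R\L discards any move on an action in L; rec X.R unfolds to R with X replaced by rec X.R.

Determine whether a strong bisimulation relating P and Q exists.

Reachable graph of P (2 states):
  s0 = rec X. a.(X + 0 + (X + 0)) ⊢ =a=> s1
  s1 = (rec X. a.(X + 0 + (X + 0))) + 0 + ((rec X. a.(X + 0 + (X + 0))) + 0) ⊢ =a=> s1
Reachable graph of Q (2 states):
  t0 = a.((rec X. a.(X + 0 + (X + 0))) + 0 + ((rec X. a.(X + 0 + (X + 0))) + 0)) ⊢ =a=> t1
  t1 = (rec X. a.(X + 0 + (X + 0))) + 0 + ((rec X. a.(X + 0 + (X + 0))) + 0) ⊢ =a=> t1
Coarsest stable partition (strong bisimilarity classes):
  B0 = {s0, s1, t0, t1}
s0 ∈ B0, t0 ∈ B0 → same block

P ~ Q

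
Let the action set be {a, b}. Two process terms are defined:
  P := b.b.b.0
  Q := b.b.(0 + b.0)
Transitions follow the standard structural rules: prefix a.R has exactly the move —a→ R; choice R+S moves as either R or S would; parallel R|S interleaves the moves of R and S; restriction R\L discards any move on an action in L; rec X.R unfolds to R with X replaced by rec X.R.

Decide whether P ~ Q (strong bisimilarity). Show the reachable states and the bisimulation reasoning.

P's transition system — 4 states:
  u0 = b.b.b.0 ⊢ —b→ u1
  u1 = b.b.0 ⊢ —b→ u2
  u2 = b.0 ⊢ —b→ u3
  u3 = 0 ⊢ ·
Q's transition system — 4 states:
  v0 = b.b.(0 + b.0) ⊢ —b→ v1
  v1 = b.(0 + b.0) ⊢ —b→ v2
  v2 = 0 + b.0 ⊢ —b→ v3
  v3 = 0 ⊢ ·
Coarsest stable partition (strong bisimilarity classes):
  B0 = {u0, v0}
  B1 = {u1, v1}
  B2 = {u2, v2}
  B3 = {u3, v3}
u0 ∈ B0, v0 ∈ B0 → same block

bisimilar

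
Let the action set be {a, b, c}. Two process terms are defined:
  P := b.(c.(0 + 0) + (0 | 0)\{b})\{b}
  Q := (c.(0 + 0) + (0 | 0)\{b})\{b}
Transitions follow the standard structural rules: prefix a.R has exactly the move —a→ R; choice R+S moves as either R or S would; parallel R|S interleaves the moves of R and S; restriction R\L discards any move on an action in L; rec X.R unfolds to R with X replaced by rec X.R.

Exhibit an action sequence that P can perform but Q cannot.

Reachable graph of P (3 states):
  s0 = b.(c.(0 + 0) + (0 | 0)\{b})\{b} ⊢ ··b··> s1
  s1 = (c.(0 + 0) + (0 | 0)\{b})\{b} ⊢ ··c··> s2
  s2 = (0 + 0)\{b} ⊢ (no moves)
Reachable graph of Q (2 states):
  t0 = (c.(0 + 0) + (0 | 0)\{b})\{b} ⊢ ··c··> t1
  t1 = (0 + 0)\{b} ⊢ (no moves)
Executing b from P (initial set {s0}):
  step 1 (b): {s1}
  — P admits the full trace.
Executing b from Q (initial set {t0}):
  step 1 (b): ∅ (Q stuck)

b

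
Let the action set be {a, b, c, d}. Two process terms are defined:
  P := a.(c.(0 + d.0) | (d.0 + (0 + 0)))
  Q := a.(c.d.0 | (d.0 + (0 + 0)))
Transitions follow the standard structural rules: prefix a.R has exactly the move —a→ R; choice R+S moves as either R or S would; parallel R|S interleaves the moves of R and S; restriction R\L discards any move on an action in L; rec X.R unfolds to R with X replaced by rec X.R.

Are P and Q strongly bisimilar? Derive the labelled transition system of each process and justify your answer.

P ~ Q

P's transition system — 7 states:
  u0 = a.(c.(0 + d.0) | (d.0 + (0 + 0))) | =a=> u1
  u1 = c.(0 + d.0) | (d.0 + (0 + 0)) | =c=> u2, =d=> u3
  u2 = (0 + d.0) | (d.0 + (0 + 0)) | =d=> u4, =d=> u5
  u3 = c.(0 + d.0) | 0 | =c=> u4
  u4 = (0 + d.0) | 0 | =d=> u6
  u5 = 0 | (d.0 + (0 + 0)) | =d=> u6
  u6 = 0 | 0 | stopped
Q's transition system — 7 states:
  v0 = a.(c.d.0 | (d.0 + (0 + 0))) | =a=> v1
  v1 = c.d.0 | (d.0 + (0 + 0)) | =c=> v2, =d=> v3
  v2 = d.0 | (d.0 + (0 + 0)) | =d=> v4, =d=> v5
  v3 = c.d.0 | 0 | =c=> v5
  v4 = 0 | (d.0 + (0 + 0)) | =d=> v6
  v5 = d.0 | 0 | =d=> v6
  v6 = 0 | 0 | stopped
Bisimilarity quotient blocks:
  B0 = {u0, v0}
  B1 = {u1, v1}
  B2 = {u3, v3}
  B3 = {u4, u5, v4, v5}
  B4 = {u6, v6}
  B5 = {u2, v2}
u0 ∈ B0, v0 ∈ B0 → same block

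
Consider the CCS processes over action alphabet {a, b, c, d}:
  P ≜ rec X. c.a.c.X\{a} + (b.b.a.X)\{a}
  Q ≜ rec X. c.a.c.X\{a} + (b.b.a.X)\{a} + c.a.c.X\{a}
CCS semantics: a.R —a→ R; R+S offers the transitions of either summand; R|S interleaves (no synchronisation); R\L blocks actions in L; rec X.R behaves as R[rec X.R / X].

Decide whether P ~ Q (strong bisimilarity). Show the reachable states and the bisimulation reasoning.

P ~ Q

LTS(P): 9 reachable states
  m0 = rec X. c.a.c.X\{a} + (b.b.a.X)\{a} → —b→ m1, —c→ m2
  m1 = (b.a.(rec X. c.a.c.X\{a} + (b.b.a.X)\{a}))\{a} → —b→ m3
  m2 = a.c.(rec X. c.a.c.X\{a} + (b.b.a.X)\{a})\{a} → —a→ m4
  m3 = (a.(rec X. c.a.c.X\{a} + (b.b.a.X)\{a}))\{a} → stopped
  m4 = c.(rec X. c.a.c.X\{a} + (b.b.a.X)\{a})\{a} → —c→ m5
  m5 = (rec X. c.a.c.X\{a} + (b.b.a.X)\{a})\{a} → —b→ m6, —c→ m7
  m6 = (b.a.(rec X. c.a.c.X\{a} + (b.b.a.X)\{a}))\{a}\{a} → —b→ m8
  m7 = (a.c.(rec X. c.a.c.X\{a} + (b.b.a.X)\{a})\{a})\{a} → stopped
  m8 = (a.(rec X. c.a.c.X\{a} + (b.b.a.X)\{a}))\{a}\{a} → stopped
LTS(Q): 9 reachable states
  n0 = rec X. c.a.c.X\{a} + (b.b.a.X)\{a} + c.a.c.X\{a} → —b→ n1, —c→ n2
  n1 = (b.a.(rec X. c.a.c.X\{a} + (b.b.a.X)\{a} + c.a.c.X\{a}))\{a} → —b→ n3
  n2 = a.c.(rec X. c.a.c.X\{a} + (b.b.a.X)\{a} + c.a.c.X\{a})\{a} → —a→ n4
  n3 = (a.(rec X. c.a.c.X\{a} + (b.b.a.X)\{a} + c.a.c.X\{a}))\{a} → stopped
  n4 = c.(rec X. c.a.c.X\{a} + (b.b.a.X)\{a} + c.a.c.X\{a})\{a} → —c→ n5
  n5 = (rec X. c.a.c.X\{a} + (b.b.a.X)\{a} + c.a.c.X\{a})\{a} → —b→ n6, —c→ n7
  n6 = (b.a.(rec X. c.a.c.X\{a} + (b.b.a.X)\{a} + c.a.c.X\{a}))\{a}\{a} → —b→ n8
  n7 = (a.c.(rec X. c.a.c.X\{a} + (b.b.a.X)\{a} + c.a.c.X\{a})\{a})\{a} → stopped
  n8 = (a.(rec X. c.a.c.X\{a} + (b.b.a.X)\{a} + c.a.c.X\{a}))\{a}\{a} → stopped
Coarsest stable partition (strong bisimilarity classes):
  B0 = {m0, n0}
  B1 = {m2, n2}
  B2 = {m4, n4}
  B3 = {m5, n5}
  B4 = {m1, m6, n1, n6}
  B5 = {m3, m7, m8, n3, n7, n8}
m0 ∈ B0, n0 ∈ B0 → same block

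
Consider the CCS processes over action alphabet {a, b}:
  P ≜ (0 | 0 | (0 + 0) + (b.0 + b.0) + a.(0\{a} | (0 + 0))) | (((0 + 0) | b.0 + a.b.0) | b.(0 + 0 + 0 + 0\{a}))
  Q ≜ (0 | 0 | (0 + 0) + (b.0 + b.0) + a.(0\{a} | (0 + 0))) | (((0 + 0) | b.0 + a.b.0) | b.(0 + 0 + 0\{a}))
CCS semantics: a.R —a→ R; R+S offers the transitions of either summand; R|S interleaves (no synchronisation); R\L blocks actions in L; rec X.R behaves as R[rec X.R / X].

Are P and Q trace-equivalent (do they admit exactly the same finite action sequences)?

trace-equivalent

Reachable graph of P (24 states):
  p0 = (0 | 0 | (0 + 0) + (b.0 + b.0) + a.(0\{a} | (0 + 0))) | (((0 + 0) | b.0 + a.b.0) | b.(0 + 0 + 0 + 0\{a})) ⊢ --a--▸ p1, --a--▸ p2, --b--▸ p3, --b--▸ p4, --b--▸ p5
  p1 = (0 | 0 | (0 + 0) + (b.0 + b.0) + a.(0\{a} | (0 + 0))) | (b.0 | b.(0 + 0 + 0 + 0\{a})) ⊢ --a--▸ p6, --b--▸ p7, --b--▸ p8, --b--▸ p9
  p2 = 0\{a} | (0 + 0) | (((0 + 0) | b.0 + a.b.0) | b.(0 + 0 + 0 + 0\{a})) ⊢ --a--▸ p6, --b--▸ p10, --b--▸ p11
  p3 = (0 | 0 | (0 + 0) + (b.0 + b.0) + a.(0\{a} | (0 + 0))) | (((0 + 0) | b.0 + a.b.0) | (0 + 0 + 0 + 0\{a})) ⊢ --a--▸ p10, --a--▸ p8, --b--▸ p12, --b--▸ p13
  p4 = (0 | 0 | (0 + 0) + (b.0 + b.0) + a.(0\{a} | (0 + 0))) | ((0 + 0) | 0 | b.(0 + 0 + 0 + 0\{a})) ⊢ --a--▸ p11, --b--▸ p12, --b--▸ p14
  p5 = 0 | (((0 + 0) | b.0 + a.b.0) | b.(0 + 0 + 0 + 0\{a})) ⊢ --a--▸ p9, --b--▸ p13, --b--▸ p14
  p6 = 0\{a} | (0 + 0) | (b.0 | b.(0 + 0 + 0 + 0\{a})) ⊢ --b--▸ p15, --b--▸ p16
  p7 = (0 | 0 | (0 + 0) + (b.0 + b.0) + a.(0\{a} | (0 + 0))) | (0 | b.(0 + 0 + 0 + 0\{a})) ⊢ --a--▸ p15, --b--▸ p17, --b--▸ p18
  p8 = (0 | 0 | (0 + 0) + (b.0 + b.0) + a.(0\{a} | (0 + 0))) | (b.0 | (0 + 0 + 0 + 0\{a})) ⊢ --a--▸ p16, --b--▸ p17, --b--▸ p19
  p9 = 0 | (b.0 | b.(0 + 0 + 0 + 0\{a})) ⊢ --b--▸ p18, --b--▸ p19
  p10 = 0\{a} | (0 + 0) | (((0 + 0) | b.0 + a.b.0) | (0 + 0 + 0 + 0\{a})) ⊢ --a--▸ p16, --b--▸ p20
  p11 = 0\{a} | (0 + 0) | ((0 + 0) | 0 | b.(0 + 0 + 0 + 0\{a})) ⊢ --b--▸ p20
  p12 = (0 | 0 | (0 + 0) + (b.0 + b.0) + a.(0\{a} | (0 + 0))) | ((0 + 0) | 0 | (0 + 0 + 0 + 0\{a})) ⊢ --a--▸ p20, --b--▸ p21
  p13 = 0 | (((0 + 0) | b.0 + a.b.0) | (0 + 0 + 0 + 0\{a})) ⊢ --a--▸ p19, --b--▸ p21
  p14 = 0 | ((0 + 0) | 0 | b.(0 + 0 + 0 + 0\{a})) ⊢ --b--▸ p21
  p15 = 0\{a} | (0 + 0) | (0 | b.(0 + 0 + 0 + 0\{a})) ⊢ --b--▸ p22
  p16 = 0\{a} | (0 + 0) | (b.0 | (0 + 0 + 0 + 0\{a})) ⊢ --b--▸ p22
  p17 = (0 | 0 | (0 + 0) + (b.0 + b.0) + a.(0\{a} | (0 + 0))) | (0 | (0 + 0 + 0 + 0\{a})) ⊢ --a--▸ p22, --b--▸ p23
  p18 = 0 | (0 | b.(0 + 0 + 0 + 0\{a})) ⊢ --b--▸ p23
  p19 = 0 | (b.0 | (0 + 0 + 0 + 0\{a})) ⊢ --b--▸ p23
  p20 = 0\{a} | (0 + 0) | ((0 + 0) | 0 | (0 + 0 + 0 + 0\{a})) ⊢ ∅
  p21 = 0 | ((0 + 0) | 0 | (0 + 0 + 0 + 0\{a})) ⊢ ∅
  p22 = 0\{a} | (0 + 0) | (0 | (0 + 0 + 0 + 0\{a})) ⊢ ∅
  p23 = 0 | (0 | (0 + 0 + 0 + 0\{a})) ⊢ ∅
Reachable graph of Q (24 states):
  q0 = (0 | 0 | (0 + 0) + (b.0 + b.0) + a.(0\{a} | (0 + 0))) | (((0 + 0) | b.0 + a.b.0) | b.(0 + 0 + 0\{a})) ⊢ --a--▸ q1, --a--▸ q2, --b--▸ q3, --b--▸ q4, --b--▸ q5
  q1 = (0 | 0 | (0 + 0) + (b.0 + b.0) + a.(0\{a} | (0 + 0))) | (b.0 | b.(0 + 0 + 0\{a})) ⊢ --a--▸ q6, --b--▸ q7, --b--▸ q8, --b--▸ q9
  q2 = 0\{a} | (0 + 0) | (((0 + 0) | b.0 + a.b.0) | b.(0 + 0 + 0\{a})) ⊢ --a--▸ q6, --b--▸ q10, --b--▸ q11
  q3 = (0 | 0 | (0 + 0) + (b.0 + b.0) + a.(0\{a} | (0 + 0))) | (((0 + 0) | b.0 + a.b.0) | (0 + 0 + 0\{a})) ⊢ --a--▸ q10, --a--▸ q8, --b--▸ q12, --b--▸ q13
  q4 = (0 | 0 | (0 + 0) + (b.0 + b.0) + a.(0\{a} | (0 + 0))) | ((0 + 0) | 0 | b.(0 + 0 + 0\{a})) ⊢ --a--▸ q11, --b--▸ q12, --b--▸ q14
  q5 = 0 | (((0 + 0) | b.0 + a.b.0) | b.(0 + 0 + 0\{a})) ⊢ --a--▸ q9, --b--▸ q13, --b--▸ q14
  q6 = 0\{a} | (0 + 0) | (b.0 | b.(0 + 0 + 0\{a})) ⊢ --b--▸ q15, --b--▸ q16
  q7 = (0 | 0 | (0 + 0) + (b.0 + b.0) + a.(0\{a} | (0 + 0))) | (0 | b.(0 + 0 + 0\{a})) ⊢ --a--▸ q15, --b--▸ q17, --b--▸ q18
  q8 = (0 | 0 | (0 + 0) + (b.0 + b.0) + a.(0\{a} | (0 + 0))) | (b.0 | (0 + 0 + 0\{a})) ⊢ --a--▸ q16, --b--▸ q17, --b--▸ q19
  q9 = 0 | (b.0 | b.(0 + 0 + 0\{a})) ⊢ --b--▸ q18, --b--▸ q19
  q10 = 0\{a} | (0 + 0) | (((0 + 0) | b.0 + a.b.0) | (0 + 0 + 0\{a})) ⊢ --a--▸ q16, --b--▸ q20
  q11 = 0\{a} | (0 + 0) | ((0 + 0) | 0 | b.(0 + 0 + 0\{a})) ⊢ --b--▸ q20
  q12 = (0 | 0 | (0 + 0) + (b.0 + b.0) + a.(0\{a} | (0 + 0))) | ((0 + 0) | 0 | (0 + 0 + 0\{a})) ⊢ --a--▸ q20, --b--▸ q21
  q13 = 0 | (((0 + 0) | b.0 + a.b.0) | (0 + 0 + 0\{a})) ⊢ --a--▸ q19, --b--▸ q21
  q14 = 0 | ((0 + 0) | 0 | b.(0 + 0 + 0\{a})) ⊢ --b--▸ q21
  q15 = 0\{a} | (0 + 0) | (0 | b.(0 + 0 + 0\{a})) ⊢ --b--▸ q22
  q16 = 0\{a} | (0 + 0) | (b.0 | (0 + 0 + 0\{a})) ⊢ --b--▸ q22
  q17 = (0 | 0 | (0 + 0) + (b.0 + b.0) + a.(0\{a} | (0 + 0))) | (0 | (0 + 0 + 0\{a})) ⊢ --a--▸ q22, --b--▸ q23
  q18 = 0 | (0 | b.(0 + 0 + 0\{a})) ⊢ --b--▸ q23
  q19 = 0 | (b.0 | (0 + 0 + 0\{a})) ⊢ --b--▸ q23
  q20 = 0\{a} | (0 + 0) | ((0 + 0) | 0 | (0 + 0 + 0\{a})) ⊢ ∅
  q21 = 0 | ((0 + 0) | 0 | (0 + 0 + 0\{a})) ⊢ ∅
  q22 = 0\{a} | (0 + 0) | (0 | (0 + 0 + 0\{a})) ⊢ ∅
  q23 = 0 | (0 | (0 + 0 + 0\{a})) ⊢ ∅
Coarsest stable partition (strong bisimilarity classes):
  B0 = {p0, q0}
  B1 = {p4, p7, p8, q4, q7, q8}
  B2 = {p12, p17, q12, q17}
  B3 = {p20, p21, p22, p23, q20, q21, q22, q23}
  B4 = {p11, p14, p15, p16, p18, p19, q11, q14, q15, q16, q18, q19}
  B5 = {p2, p5, q2, q5}
  B6 = {p6, p9, q6, q9}
  B7 = {p10, p13, q10, q13}
  B8 = {p3, q3}
  B9 = {p1, q1}
p0 ∈ B0, q0 ∈ B0 → same block
Bisimilar ⇒ trace-equivalent.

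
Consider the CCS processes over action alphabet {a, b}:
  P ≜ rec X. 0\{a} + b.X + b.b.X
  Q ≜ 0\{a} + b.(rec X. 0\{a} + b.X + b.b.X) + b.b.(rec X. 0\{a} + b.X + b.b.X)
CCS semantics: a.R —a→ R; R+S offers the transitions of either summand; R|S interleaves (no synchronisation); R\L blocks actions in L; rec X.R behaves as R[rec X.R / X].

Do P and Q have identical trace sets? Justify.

YES

P's transition system — 2 states:
  m0 = rec X. 0\{a} + b.X + b.b.X ⊢ =b=> m0, =b=> m1
  m1 = b.(rec X. 0\{a} + b.X + b.b.X) ⊢ =b=> m0
Q's transition system — 3 states:
  n0 = 0\{a} + b.(rec X. 0\{a} + b.X + b.b.X) + b.b.(rec X. 0\{a} + b.X + b.b.X) ⊢ =b=> n1, =b=> n2
  n1 = b.(rec X. 0\{a} + b.X + b.b.X) ⊢ =b=> n2
  n2 = rec X. 0\{a} + b.X + b.b.X ⊢ =b=> n1, =b=> n2
Coarsest stable partition (strong bisimilarity classes):
  B0 = {m0, m1, n0, n1, n2}
m0 ∈ B0, n0 ∈ B0 → same block
Bisimilar ⇒ trace-equivalent.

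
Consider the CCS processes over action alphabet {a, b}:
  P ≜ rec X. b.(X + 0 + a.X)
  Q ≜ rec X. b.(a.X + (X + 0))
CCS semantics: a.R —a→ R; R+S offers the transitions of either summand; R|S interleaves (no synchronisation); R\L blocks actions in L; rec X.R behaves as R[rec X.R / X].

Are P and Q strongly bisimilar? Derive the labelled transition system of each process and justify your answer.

bisimilar

Reachable graph of P (2 states):
  p0 = rec X. b.(X + 0 + a.X) has moves -b-> p1
  p1 = (rec X. b.(X + 0 + a.X)) + 0 + a.(rec X. b.(X + 0 + a.X)) has moves -a-> p0, -b-> p1
Reachable graph of Q (2 states):
  q0 = rec X. b.(a.X + (X + 0)) has moves -b-> q1
  q1 = a.(rec X. b.(a.X + (X + 0))) + ((rec X. b.(a.X + (X + 0))) + 0) has moves -a-> q0, -b-> q1
Partition-refinement fixed point:
  B0 = {p0, q0}
  B1 = {p1, q1}
p0 ∈ B0, q0 ∈ B0 → same block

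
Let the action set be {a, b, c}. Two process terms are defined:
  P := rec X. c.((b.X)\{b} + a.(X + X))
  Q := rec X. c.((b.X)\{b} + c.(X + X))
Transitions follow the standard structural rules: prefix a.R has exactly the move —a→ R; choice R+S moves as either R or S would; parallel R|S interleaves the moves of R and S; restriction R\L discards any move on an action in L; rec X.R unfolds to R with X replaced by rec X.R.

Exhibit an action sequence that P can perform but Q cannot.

Reachable graph of P (3 states):
  p0 = rec X. c.((b.X)\{b} + a.(X + X)) :: ··c··> p1
  p1 = (b.(rec X. c.((b.X)\{b} + a.(X + X))))\{b} + a.((rec X. c.((b.X)\{b} + a.(X + X))) + (rec X. c.((b.X)\{b} + a.(X + X)))) :: ··a··> p2
  p2 = (rec X. c.((b.X)\{b} + a.(X + X))) + (rec X. c.((b.X)\{b} + a.(X + X))) :: ··c··> p1
Reachable graph of Q (3 states):
  q0 = rec X. c.((b.X)\{b} + c.(X + X)) :: ··c··> q1
  q1 = (b.(rec X. c.((b.X)\{b} + c.(X + X))))\{b} + c.((rec X. c.((b.X)\{b} + c.(X + X))) + (rec X. c.((b.X)\{b} + c.(X + X)))) :: ··c··> q2
  q2 = (rec X. c.((b.X)\{b} + c.(X + X))) + (rec X. c.((b.X)\{b} + c.(X + X))) :: ··c··> q1
Executing ca from P (initial set {p0}):
  after c @ step 1: {p1}
  after a @ step 2: {p2}
  ✓ P
Executing ca from Q (initial set {q0}):
  after c @ step 1: {q1}
  after a @ step 2: ∅  — Q cannot continue

ca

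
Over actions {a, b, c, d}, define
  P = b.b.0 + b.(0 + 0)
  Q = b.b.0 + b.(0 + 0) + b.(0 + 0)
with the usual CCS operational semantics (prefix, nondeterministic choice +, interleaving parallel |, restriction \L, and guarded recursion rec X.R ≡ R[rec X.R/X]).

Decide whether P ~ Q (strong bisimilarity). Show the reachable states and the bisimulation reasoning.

P ~ Q

LTS(P): 4 reachable states
  p0 = b.b.0 + b.(0 + 0) ⊢ —b→ p1, —b→ p2
  p1 = 0 + 0 ⊢ deadlocked
  p2 = b.0 ⊢ —b→ p3
  p3 = 0 ⊢ deadlocked
LTS(Q): 4 reachable states
  q0 = b.b.0 + b.(0 + 0) + b.(0 + 0) ⊢ —b→ q1, —b→ q2
  q1 = 0 + 0 ⊢ deadlocked
  q2 = b.0 ⊢ —b→ q3
  q3 = 0 ⊢ deadlocked
Bisimilarity quotient blocks:
  B0 = {p0, q0}
  B1 = {p1, p3, q1, q3}
  B2 = {p2, q2}
p0 ∈ B0, q0 ∈ B0 → same block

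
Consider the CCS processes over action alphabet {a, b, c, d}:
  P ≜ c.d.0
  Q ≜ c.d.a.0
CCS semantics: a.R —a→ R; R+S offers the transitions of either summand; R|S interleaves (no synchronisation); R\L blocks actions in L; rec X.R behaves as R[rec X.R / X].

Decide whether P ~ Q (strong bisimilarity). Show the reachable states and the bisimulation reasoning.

Reachable graph of P (3 states):
  s0 = c.d.0 | --c--▸ s1
  s1 = d.0 | --d--▸ s2
  s2 = 0 | (no moves)
Reachable graph of Q (4 states):
  t0 = c.d.a.0 | --c--▸ t1
  t1 = d.a.0 | --d--▸ t2
  t2 = a.0 | --a--▸ t3
  t3 = 0 | (no moves)
Bisimilarity quotient blocks:
  B0 = {s0}
  B1 = {s1}
  B2 = {s2, t3}
  B3 = {t0}
  B4 = {t1}
  B5 = {t2}
s0 ∈ B0, t0 ∈ B3 → different blocks

NO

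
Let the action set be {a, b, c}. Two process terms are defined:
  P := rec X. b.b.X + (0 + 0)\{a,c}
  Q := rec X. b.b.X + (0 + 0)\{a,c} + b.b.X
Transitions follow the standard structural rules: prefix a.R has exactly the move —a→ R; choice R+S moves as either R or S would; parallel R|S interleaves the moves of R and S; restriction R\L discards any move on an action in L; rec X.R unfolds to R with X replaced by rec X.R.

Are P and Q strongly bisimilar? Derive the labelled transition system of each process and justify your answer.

LTS(P): 2 reachable states
  m0 = rec X. b.b.X + (0 + 0)\{a,c} | -b-> m1
  m1 = b.(rec X. b.b.X + (0 + 0)\{a,c}) | -b-> m0
LTS(Q): 2 reachable states
  n0 = rec X. b.b.X + (0 + 0)\{a,c} + b.b.X | -b-> n1
  n1 = b.(rec X. b.b.X + (0 + 0)\{a,c} + b.b.X) | -b-> n0
Bisimilarity quotient blocks:
  B0 = {m0, m1, n0, n1}
m0 ∈ B0, n0 ∈ B0 → same block

P ~ Q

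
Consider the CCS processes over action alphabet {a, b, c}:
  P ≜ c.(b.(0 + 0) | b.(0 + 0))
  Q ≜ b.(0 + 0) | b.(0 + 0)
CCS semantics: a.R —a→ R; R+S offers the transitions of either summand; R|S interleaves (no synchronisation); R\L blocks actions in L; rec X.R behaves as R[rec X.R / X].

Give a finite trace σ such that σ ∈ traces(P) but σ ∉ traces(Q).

c

P's transition system — 5 states:
  u0 = c.(b.(0 + 0) | b.(0 + 0)) has moves ··c··> u1
  u1 = b.(0 + 0) | b.(0 + 0) has moves ··b··> u2, ··b··> u3
  u2 = (0 + 0) | b.(0 + 0) has moves ··b··> u4
  u3 = b.(0 + 0) | (0 + 0) has moves ··b··> u4
  u4 = (0 + 0) | (0 + 0) has moves ·
Q's transition system — 4 states:
  v0 = b.(0 + 0) | b.(0 + 0) has moves ··b··> v1, ··b··> v2
  v1 = (0 + 0) | b.(0 + 0) has moves ··b··> v3
  v2 = b.(0 + 0) | (0 + 0) has moves ··b··> v3
  v3 = (0 + 0) | (0 + 0) has moves ·
Trace ⟨c⟩ through P, begin at {u0}:
  after c @ step 1: {u1}
  — P admits the full trace.
Trace ⟨c⟩ through Q, begin at {v0}:
  after c @ step 1: ∅  — Q cannot continue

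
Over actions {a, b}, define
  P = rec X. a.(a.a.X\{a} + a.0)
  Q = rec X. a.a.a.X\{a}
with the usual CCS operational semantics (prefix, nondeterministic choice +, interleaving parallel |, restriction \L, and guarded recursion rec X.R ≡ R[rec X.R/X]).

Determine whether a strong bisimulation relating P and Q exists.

LTS(P): 5 reachable states
  p0 = rec X. a.(a.a.X\{a} + a.0) → =a=> p1
  p1 = a.a.(rec X. a.(a.a.X\{a} + a.0))\{a} + a.0 → =a=> p2, =a=> p3
  p2 = 0 → ·
  p3 = a.(rec X. a.(a.a.X\{a} + a.0))\{a} → =a=> p4
  p4 = (rec X. a.(a.a.X\{a} + a.0))\{a} → ·
LTS(Q): 4 reachable states
  q0 = rec X. a.a.a.X\{a} → =a=> q1
  q1 = a.a.(rec X. a.a.a.X\{a})\{a} → =a=> q2
  q2 = a.(rec X. a.a.a.X\{a})\{a} → =a=> q3
  q3 = (rec X. a.a.a.X\{a})\{a} → ·
Partition-refinement fixed point:
  B0 = {p0}
  B1 = {p1}
  B2 = {p2, p4, q3}
  B3 = {p3, q2}
  B4 = {q0}
  B5 = {q1}
p0 ∈ B0, q0 ∈ B4 → different blocks

P ≁ Q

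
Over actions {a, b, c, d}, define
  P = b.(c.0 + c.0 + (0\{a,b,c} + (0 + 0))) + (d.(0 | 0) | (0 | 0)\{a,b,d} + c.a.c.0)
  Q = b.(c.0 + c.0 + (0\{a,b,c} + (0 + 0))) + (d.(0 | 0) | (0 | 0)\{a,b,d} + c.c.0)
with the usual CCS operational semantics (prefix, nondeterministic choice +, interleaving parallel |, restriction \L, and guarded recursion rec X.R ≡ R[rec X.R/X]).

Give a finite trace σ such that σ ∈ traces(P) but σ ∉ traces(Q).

ca

Reachable graph of P (6 states):
  s0 = b.(c.0 + c.0 + (0\{a,b,c} + (0 + 0))) + (d.(0 | 0) | (0 | 0)\{a,b,d} + c.a.c.0) has moves ··b··> s1, ··c··> s2, ··d··> s3
  s1 = c.0 + c.0 + (0\{a,b,c} + (0 + 0)) has moves ··c··> s4
  s2 = a.c.0 has moves ··a··> s5
  s3 = 0 | 0 | (0 | 0)\{a,b,d} has moves ·
  s4 = 0 has moves ·
  s5 = c.0 has moves ··c··> s4
Reachable graph of Q (5 states):
  t0 = b.(c.0 + c.0 + (0\{a,b,c} + (0 + 0))) + (d.(0 | 0) | (0 | 0)\{a,b,d} + c.c.0) has moves ··b··> t1, ··c··> t2, ··d··> t3
  t1 = c.0 + c.0 + (0\{a,b,c} + (0 + 0)) has moves ··c··> t4
  t2 = c.0 has moves ··c··> t4
  t3 = 0 | 0 | (0 | 0)\{a,b,d} has moves ·
  t4 = 0 has moves ·
Trace ⟨ca⟩ through P, begin at {s0}:
  after c @ step 1: {s2}
  after a @ step 2: {s5}
  — P admits the full trace.
Trace ⟨ca⟩ through Q, begin at {t0}:
  after c @ step 1: {t2}
  after a @ step 2: ∅  — Q cannot continue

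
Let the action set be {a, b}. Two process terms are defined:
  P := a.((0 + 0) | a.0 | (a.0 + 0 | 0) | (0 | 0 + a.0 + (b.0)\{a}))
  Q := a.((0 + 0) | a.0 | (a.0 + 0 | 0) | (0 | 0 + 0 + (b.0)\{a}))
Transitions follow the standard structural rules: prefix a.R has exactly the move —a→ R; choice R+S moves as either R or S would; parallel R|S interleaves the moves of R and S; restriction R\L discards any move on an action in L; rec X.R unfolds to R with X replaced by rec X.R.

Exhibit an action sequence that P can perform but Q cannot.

LTS(P): 13 reachable states
  p0 = a.((0 + 0) | a.0 | (a.0 + 0 | 0) | (0 | 0 + a.0 + (b.0)\{a})) → ··a··> p1
  p1 = (0 + 0) | a.0 | (a.0 + 0 | 0) | (0 | 0 + a.0 + (b.0)\{a}) → ··a··> p2, ··a··> p3, ··a··> p4, ··b··> p5
  p2 = (0 + 0) | 0 | (a.0 + 0 | 0) | (0 | 0 + a.0 + (b.0)\{a}) → ··a··> p6, ··a··> p7, ··b··> p8
  p3 = (0 + 0) | a.0 | (a.0 + 0 | 0) | 0 → ··a··> p6, ··a··> p9
  p4 = (0 + 0) | a.0 | 0 | (0 | 0 + a.0 + (b.0)\{a}) → ··a··> p7, ··a··> p9, ··b··> p10
  p5 = (0 + 0) | a.0 | (a.0 + 0 | 0) | 0\{a} → ··a··> p10, ··a··> p8
  p6 = (0 + 0) | 0 | (a.0 + 0 | 0) | 0 → ··a··> p11
  p7 = (0 + 0) | 0 | 0 | (0 | 0 + a.0 + (b.0)\{a}) → ··a··> p11, ··b··> p12
  p8 = (0 + 0) | 0 | (a.0 + 0 | 0) | 0\{a} → ··a··> p12
  p9 = (0 + 0) | a.0 | 0 | 0 → ··a··> p11
  p10 = (0 + 0) | a.0 | 0 | 0\{a} → ··a··> p12
  p11 = (0 + 0) | 0 | 0 | 0 → ∅
  p12 = (0 + 0) | 0 | 0 | 0\{a} → ∅
LTS(Q): 9 reachable states
  q0 = a.((0 + 0) | a.0 | (a.0 + 0 | 0) | (0 | 0 + 0 + (b.0)\{a})) → ··a··> q1
  q1 = (0 + 0) | a.0 | (a.0 + 0 | 0) | (0 | 0 + 0 + (b.0)\{a}) → ··a··> q2, ··a··> q3, ··b··> q4
  q2 = (0 + 0) | 0 | (a.0 + 0 | 0) | (0 | 0 + 0 + (b.0)\{a}) → ··a··> q5, ··b··> q6
  q3 = (0 + 0) | a.0 | 0 | (0 | 0 + 0 + (b.0)\{a}) → ··a··> q5, ··b··> q7
  q4 = (0 + 0) | a.0 | (a.0 + 0 | 0) | 0\{a} → ··a··> q6, ··a··> q7
  q5 = (0 + 0) | 0 | 0 | (0 | 0 + 0 + (b.0)\{a}) → ··b··> q8
  q6 = (0 + 0) | 0 | (a.0 + 0 | 0) | 0\{a} → ··a··> q8
  q7 = (0 + 0) | a.0 | 0 | 0\{a} → ··a··> q8
  q8 = (0 + 0) | 0 | 0 | 0\{a} → ∅
Run σ = ⟨aaaa⟩ on P: start {p0}
  after a @ step 1: {p1}
  after a @ step 2: {p2, p3, p4}
  after a @ step 3: {p6, p7, p9}
  after a @ step 4: {p11}
  P completes σ.
Run σ = ⟨aaaa⟩ on Q: start {q0}
  after a @ step 1: {q1}
  after a @ step 2: {q2, q3}
  after a @ step 3: {q5}
  after a @ step 4: ∅ (Q stuck)

aaaa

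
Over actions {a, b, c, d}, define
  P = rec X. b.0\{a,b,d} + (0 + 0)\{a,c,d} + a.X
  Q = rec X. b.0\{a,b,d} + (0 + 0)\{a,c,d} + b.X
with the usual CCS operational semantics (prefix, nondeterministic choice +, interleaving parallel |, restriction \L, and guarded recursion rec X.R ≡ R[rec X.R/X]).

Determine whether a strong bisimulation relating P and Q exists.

NO

Reachable graph of P (2 states):
  u0 = rec X. b.0\{a,b,d} + (0 + 0)\{a,c,d} + a.X ⊢ -a-> u0, -b-> u1
  u1 = 0\{a,b,d} ⊢ deadlocked
Reachable graph of Q (2 states):
  v0 = rec X. b.0\{a,b,d} + (0 + 0)\{a,c,d} + b.X ⊢ -b-> v0, -b-> v1
  v1 = 0\{a,b,d} ⊢ deadlocked
Partition-refinement fixed point:
  B0 = {u0}
  B1 = {u1, v1}
  B2 = {v0}
u0 ∈ B0, v0 ∈ B2 → different blocks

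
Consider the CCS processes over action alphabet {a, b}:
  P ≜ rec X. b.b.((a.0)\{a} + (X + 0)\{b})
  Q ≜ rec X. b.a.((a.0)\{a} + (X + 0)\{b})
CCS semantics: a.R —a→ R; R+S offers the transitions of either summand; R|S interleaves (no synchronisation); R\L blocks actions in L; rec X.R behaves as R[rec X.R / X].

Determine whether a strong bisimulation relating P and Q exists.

P ≁ Q

LTS(P): 3 reachable states
  u0 = rec X. b.b.((a.0)\{a} + (X + 0)\{b}) ⊢ =b=> u1
  u1 = b.((a.0)\{a} + ((rec X. b.b.((a.0)\{a} + (X + 0)\{b})) + 0)\{b}) ⊢ =b=> u2
  u2 = (a.0)\{a} + ((rec X. b.b.((a.0)\{a} + (X + 0)\{b})) + 0)\{b} ⊢ (no moves)
LTS(Q): 3 reachable states
  v0 = rec X. b.a.((a.0)\{a} + (X + 0)\{b}) ⊢ =b=> v1
  v1 = a.((a.0)\{a} + ((rec X. b.a.((a.0)\{a} + (X + 0)\{b})) + 0)\{b}) ⊢ =a=> v2
  v2 = (a.0)\{a} + ((rec X. b.a.((a.0)\{a} + (X + 0)\{b})) + 0)\{b} ⊢ (no moves)
Coarsest stable partition (strong bisimilarity classes):
  B0 = {u0}
  B1 = {u1}
  B2 = {u2, v2}
  B3 = {v0}
  B4 = {v1}
u0 ∈ B0, v0 ∈ B3 → different blocks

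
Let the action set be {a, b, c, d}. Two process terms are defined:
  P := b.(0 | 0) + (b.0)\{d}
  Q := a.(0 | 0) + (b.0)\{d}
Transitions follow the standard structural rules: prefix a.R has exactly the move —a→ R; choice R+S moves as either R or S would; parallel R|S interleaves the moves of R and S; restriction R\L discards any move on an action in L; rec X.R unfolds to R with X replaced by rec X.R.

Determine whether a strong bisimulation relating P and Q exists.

NO

Reachable graph of P (3 states):
  s0 = b.(0 | 0) + (b.0)\{d} has moves --b--▸ s1, --b--▸ s2
  s1 = 0 | 0 has moves ∅
  s2 = 0\{d} has moves ∅
Reachable graph of Q (3 states):
  t0 = a.(0 | 0) + (b.0)\{d} has moves --a--▸ t1, --b--▸ t2
  t1 = 0 | 0 has moves ∅
  t2 = 0\{d} has moves ∅
Bisimilarity quotient blocks:
  B0 = {s0}
  B1 = {s1, s2, t1, t2}
  B2 = {t0}
s0 ∈ B0, t0 ∈ B2 → different blocks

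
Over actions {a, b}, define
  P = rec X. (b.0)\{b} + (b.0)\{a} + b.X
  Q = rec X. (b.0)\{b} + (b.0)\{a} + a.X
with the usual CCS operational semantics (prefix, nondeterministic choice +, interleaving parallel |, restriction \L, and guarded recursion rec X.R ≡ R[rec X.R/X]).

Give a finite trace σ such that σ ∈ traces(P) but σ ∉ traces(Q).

bb

LTS(P): 2 reachable states
  p0 = rec X. (b.0)\{b} + (b.0)\{a} + b.X → ··b··> p0, ··b··> p1
  p1 = 0\{a} → deadlocked
LTS(Q): 2 reachable states
  q0 = rec X. (b.0)\{b} + (b.0)\{a} + a.X → ··a··> q0, ··b··> q1
  q1 = 0\{a} → deadlocked
Run σ = ⟨bb⟩ on P: start {p0}
  step 1 (b): {p0, p1}
  step 2 (b): {p0, p1}
  P completes σ.
Run σ = ⟨bb⟩ on Q: start {q0}
  step 1 (b): {q1}
  step 2 (b): ∅  — Q cannot continue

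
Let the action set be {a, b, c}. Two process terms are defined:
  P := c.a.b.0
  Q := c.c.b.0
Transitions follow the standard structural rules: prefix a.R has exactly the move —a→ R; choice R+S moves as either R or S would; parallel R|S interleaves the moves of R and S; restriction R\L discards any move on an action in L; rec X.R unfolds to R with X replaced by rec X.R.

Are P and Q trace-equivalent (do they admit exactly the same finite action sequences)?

NO — witness ⟨ca⟩

LTS(P): 4 reachable states
  m0 = c.a.b.0 ⊢ —c→ m1
  m1 = a.b.0 ⊢ —a→ m2
  m2 = b.0 ⊢ —b→ m3
  m3 = 0 ⊢ stopped
LTS(Q): 4 reachable states
  n0 = c.c.b.0 ⊢ —c→ n1
  n1 = c.b.0 ⊢ —c→ n2
  n2 = b.0 ⊢ —b→ n3
  n3 = 0 ⊢ stopped
Trace ⟨ca⟩ through P, begin at {m0}:
  after c @ step 1: {m1}
  after a @ step 2: {m2}
  ✓ P
Trace ⟨ca⟩ through Q, begin at {n0}:
  after c @ step 1: {n1}
  after a @ step 2: ∅ (Q stuck)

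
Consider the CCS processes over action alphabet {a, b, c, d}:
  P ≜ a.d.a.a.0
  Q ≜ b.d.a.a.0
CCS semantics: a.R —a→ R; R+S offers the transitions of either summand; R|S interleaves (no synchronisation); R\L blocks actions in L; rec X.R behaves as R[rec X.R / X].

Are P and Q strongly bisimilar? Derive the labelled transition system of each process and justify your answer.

NO

P's transition system — 5 states:
  m0 = a.d.a.a.0 has moves --a--▸ m1
  m1 = d.a.a.0 has moves --d--▸ m2
  m2 = a.a.0 has moves --a--▸ m3
  m3 = a.0 has moves --a--▸ m4
  m4 = 0 has moves ∅
Q's transition system — 5 states:
  n0 = b.d.a.a.0 has moves --b--▸ n1
  n1 = d.a.a.0 has moves --d--▸ n2
  n2 = a.a.0 has moves --a--▸ n3
  n3 = a.0 has moves --a--▸ n4
  n4 = 0 has moves ∅
Coarsest stable partition (strong bisimilarity classes):
  B0 = {m0}
  B1 = {m1, n1}
  B2 = {m2, n2}
  B3 = {m3, n3}
  B4 = {m4, n4}
  B5 = {n0}
m0 ∈ B0, n0 ∈ B5 → different blocks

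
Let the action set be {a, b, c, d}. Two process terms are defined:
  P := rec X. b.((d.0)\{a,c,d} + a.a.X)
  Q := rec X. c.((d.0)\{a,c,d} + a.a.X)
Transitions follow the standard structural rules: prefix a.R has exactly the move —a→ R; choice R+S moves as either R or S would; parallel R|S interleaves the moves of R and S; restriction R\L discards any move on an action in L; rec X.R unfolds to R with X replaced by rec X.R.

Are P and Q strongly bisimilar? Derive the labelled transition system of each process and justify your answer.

P's transition system — 3 states:
  p0 = rec X. b.((d.0)\{a,c,d} + a.a.X) ⊢ -b-> p1
  p1 = (d.0)\{a,c,d} + a.a.(rec X. b.((d.0)\{a,c,d} + a.a.X)) ⊢ -a-> p2
  p2 = a.(rec X. b.((d.0)\{a,c,d} + a.a.X)) ⊢ -a-> p0
Q's transition system — 3 states:
  q0 = rec X. c.((d.0)\{a,c,d} + a.a.X) ⊢ -c-> q1
  q1 = (d.0)\{a,c,d} + a.a.(rec X. c.((d.0)\{a,c,d} + a.a.X)) ⊢ -a-> q2
  q2 = a.(rec X. c.((d.0)\{a,c,d} + a.a.X)) ⊢ -a-> q0
Partition-refinement fixed point:
  B0 = {p0}
  B1 = {p1}
  B2 = {p2}
  B3 = {q0}
  B4 = {q1}
  B5 = {q2}
p0 ∈ B0, q0 ∈ B3 → different blocks

P ≁ Q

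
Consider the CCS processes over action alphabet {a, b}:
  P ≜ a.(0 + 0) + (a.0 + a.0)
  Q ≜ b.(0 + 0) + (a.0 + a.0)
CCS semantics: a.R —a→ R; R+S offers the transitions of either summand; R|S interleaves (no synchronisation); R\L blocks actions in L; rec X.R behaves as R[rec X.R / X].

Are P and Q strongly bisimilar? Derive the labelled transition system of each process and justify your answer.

not bisimilar

Reachable graph of P (3 states):
  s0 = a.(0 + 0) + (a.0 + a.0) :: —a→ s1, —a→ s2
  s1 = 0 :: stopped
  s2 = 0 + 0 :: stopped
Reachable graph of Q (3 states):
  t0 = b.(0 + 0) + (a.0 + a.0) :: —a→ t1, —b→ t2
  t1 = 0 :: stopped
  t2 = 0 + 0 :: stopped
Partition-refinement fixed point:
  B0 = {s0}
  B1 = {s1, s2, t1, t2}
  B2 = {t0}
s0 ∈ B0, t0 ∈ B2 → different blocks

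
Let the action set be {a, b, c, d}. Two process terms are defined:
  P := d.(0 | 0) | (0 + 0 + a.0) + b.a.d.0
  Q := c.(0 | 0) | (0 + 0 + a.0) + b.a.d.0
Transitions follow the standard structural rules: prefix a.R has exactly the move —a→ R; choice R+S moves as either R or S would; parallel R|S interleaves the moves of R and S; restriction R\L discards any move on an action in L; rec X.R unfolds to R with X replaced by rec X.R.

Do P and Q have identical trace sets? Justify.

trace-distinct — witness ⟨d⟩

Reachable graph of P (7 states):
  u0 = d.(0 | 0) | (0 + 0 + a.0) + b.a.d.0 → ··a··> u1, ··b··> u2, ··d··> u3
  u1 = d.(0 | 0) | 0 → ··d··> u4
  u2 = a.d.0 → ··a··> u5
  u3 = 0 | 0 | (0 + 0 + a.0) → ··a··> u4
  u4 = 0 | 0 | 0 → stopped
  u5 = d.0 → ··d··> u6
  u6 = 0 → stopped
Reachable graph of Q (7 states):
  v0 = c.(0 | 0) | (0 + 0 + a.0) + b.a.d.0 → ··a··> v1, ··b··> v2, ··c··> v3
  v1 = c.(0 | 0) | 0 → ··c··> v4
  v2 = a.d.0 → ··a··> v5
  v3 = 0 | 0 | (0 + 0 + a.0) → ··a··> v4
  v4 = 0 | 0 | 0 → stopped
  v5 = d.0 → ··d··> v6
  v6 = 0 → stopped
Trace ⟨d⟩ through P, begin at {u0}:
  step 1 (d): {u3}
  P completes σ.
Trace ⟨d⟩ through Q, begin at {v0}:
  step 1 (d): ∅ (Q stuck)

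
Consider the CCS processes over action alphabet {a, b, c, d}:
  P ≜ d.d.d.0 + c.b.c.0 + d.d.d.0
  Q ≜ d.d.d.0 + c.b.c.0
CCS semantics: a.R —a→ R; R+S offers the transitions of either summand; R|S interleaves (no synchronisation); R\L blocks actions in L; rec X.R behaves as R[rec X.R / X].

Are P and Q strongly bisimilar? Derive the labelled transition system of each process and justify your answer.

LTS(P): 6 reachable states
  m0 = d.d.d.0 + c.b.c.0 + d.d.d.0 has moves --c--▸ m1, --d--▸ m2
  m1 = b.c.0 has moves --b--▸ m3
  m2 = d.d.0 has moves --d--▸ m4
  m3 = c.0 has moves --c--▸ m5
  m4 = d.0 has moves --d--▸ m5
  m5 = 0 has moves ·
LTS(Q): 6 reachable states
  n0 = d.d.d.0 + c.b.c.0 has moves --c--▸ n1, --d--▸ n2
  n1 = b.c.0 has moves --b--▸ n3
  n2 = d.d.0 has moves --d--▸ n4
  n3 = c.0 has moves --c--▸ n5
  n4 = d.0 has moves --d--▸ n5
  n5 = 0 has moves ·
Bisimilarity quotient blocks:
  B0 = {m0, n0}
  B1 = {m2, n2}
  B2 = {m4, n4}
  B3 = {m5, n5}
  B4 = {m1, n1}
  B5 = {m3, n3}
m0 ∈ B0, n0 ∈ B0 → same block

YES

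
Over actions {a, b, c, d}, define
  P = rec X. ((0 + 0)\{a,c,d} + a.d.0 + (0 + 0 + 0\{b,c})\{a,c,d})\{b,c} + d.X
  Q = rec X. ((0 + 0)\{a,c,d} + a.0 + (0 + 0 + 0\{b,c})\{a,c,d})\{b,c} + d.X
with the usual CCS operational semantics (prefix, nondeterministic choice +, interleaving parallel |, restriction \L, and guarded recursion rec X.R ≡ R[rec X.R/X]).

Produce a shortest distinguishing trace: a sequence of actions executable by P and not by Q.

Reachable graph of P (3 states):
  s0 = rec X. ((0 + 0)\{a,c,d} + a.d.0 + (0 + 0 + 0\{b,c})\{a,c,d})\{b,c} + d.X | ··a··> s1, ··d··> s0
  s1 = (d.0)\{b,c} | ··d··> s2
  s2 = 0\{b,c} | deadlocked
Reachable graph of Q (2 states):
  t0 = rec X. ((0 + 0)\{a,c,d} + a.0 + (0 + 0 + 0\{b,c})\{a,c,d})\{b,c} + d.X | ··a··> t1, ··d··> t0
  t1 = 0\{b,c} | deadlocked
Trace ⟨ad⟩ through P, begin at {s0}:
  after a @ step 1: {s1}
  after d @ step 2: {s2}
  — P admits the full trace.
Trace ⟨ad⟩ through Q, begin at {t0}:
  after a @ step 1: {t1}
  after d @ step 2: ∅ (Q stuck)

ad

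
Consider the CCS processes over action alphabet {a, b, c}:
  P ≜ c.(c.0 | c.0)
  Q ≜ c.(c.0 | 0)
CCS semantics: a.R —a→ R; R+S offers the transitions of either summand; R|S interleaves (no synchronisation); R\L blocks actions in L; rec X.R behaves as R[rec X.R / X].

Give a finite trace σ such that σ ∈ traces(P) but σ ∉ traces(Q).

ccc

LTS(P): 5 reachable states
  p0 = c.(c.0 | c.0) :: =c=> p1
  p1 = c.0 | c.0 :: =c=> p2, =c=> p3
  p2 = 0 | c.0 :: =c=> p4
  p3 = c.0 | 0 :: =c=> p4
  p4 = 0 | 0 :: (no moves)
LTS(Q): 3 reachable states
  q0 = c.(c.0 | 0) :: =c=> q1
  q1 = c.0 | 0 :: =c=> q2
  q2 = 0 | 0 :: (no moves)
Trace ⟨ccc⟩ through P, begin at {p0}:
  step 1 (c): {p1}
  step 2 (c): {p2, p3}
  step 3 (c): {p4}
  P completes σ.
Trace ⟨ccc⟩ through Q, begin at {q0}:
  step 1 (c): {q1}
  step 2 (c): {q2}
  step 3 (c): ∅ (Q stuck)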